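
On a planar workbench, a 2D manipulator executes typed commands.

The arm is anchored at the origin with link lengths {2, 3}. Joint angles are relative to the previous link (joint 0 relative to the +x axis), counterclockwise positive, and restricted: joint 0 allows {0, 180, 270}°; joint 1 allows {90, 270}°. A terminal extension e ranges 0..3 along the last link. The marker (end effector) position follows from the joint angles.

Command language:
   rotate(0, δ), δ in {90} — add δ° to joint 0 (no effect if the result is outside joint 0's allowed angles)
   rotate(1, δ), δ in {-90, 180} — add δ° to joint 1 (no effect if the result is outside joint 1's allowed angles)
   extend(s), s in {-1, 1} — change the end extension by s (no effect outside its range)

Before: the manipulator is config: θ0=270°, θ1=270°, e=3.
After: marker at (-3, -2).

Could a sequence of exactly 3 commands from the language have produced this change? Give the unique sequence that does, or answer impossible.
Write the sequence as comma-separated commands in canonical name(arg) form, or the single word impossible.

extend(-1), extend(-1), extend(-1)

from: config: θ0=270°, θ1=270°, e=3
1. extend(-1) → config: θ0=270°, θ1=270°, e=2
2. extend(-1) → config: θ0=270°, θ1=270°, e=1
3. extend(-1) → config: θ0=270°, θ1=270°, e=0
uniquely the one of 125 3-step routes that fits.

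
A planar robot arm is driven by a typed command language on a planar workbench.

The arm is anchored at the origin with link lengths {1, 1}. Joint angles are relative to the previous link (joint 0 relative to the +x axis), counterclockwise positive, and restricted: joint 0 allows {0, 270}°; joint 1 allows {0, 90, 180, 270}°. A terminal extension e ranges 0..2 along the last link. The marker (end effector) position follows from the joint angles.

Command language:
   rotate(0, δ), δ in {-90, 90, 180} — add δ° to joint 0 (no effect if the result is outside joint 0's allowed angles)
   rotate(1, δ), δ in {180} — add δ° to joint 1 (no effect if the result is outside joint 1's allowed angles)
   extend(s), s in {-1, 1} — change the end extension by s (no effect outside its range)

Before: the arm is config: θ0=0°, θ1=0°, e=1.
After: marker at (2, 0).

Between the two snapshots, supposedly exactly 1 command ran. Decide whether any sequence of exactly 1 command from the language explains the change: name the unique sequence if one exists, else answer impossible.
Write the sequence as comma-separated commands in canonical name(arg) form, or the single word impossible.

from: config: θ0=0°, θ1=0°, e=1
1. extend(-1) → config: θ0=0°, θ1=0°, e=0
all 6 alternatives checked — unique.

extend(-1)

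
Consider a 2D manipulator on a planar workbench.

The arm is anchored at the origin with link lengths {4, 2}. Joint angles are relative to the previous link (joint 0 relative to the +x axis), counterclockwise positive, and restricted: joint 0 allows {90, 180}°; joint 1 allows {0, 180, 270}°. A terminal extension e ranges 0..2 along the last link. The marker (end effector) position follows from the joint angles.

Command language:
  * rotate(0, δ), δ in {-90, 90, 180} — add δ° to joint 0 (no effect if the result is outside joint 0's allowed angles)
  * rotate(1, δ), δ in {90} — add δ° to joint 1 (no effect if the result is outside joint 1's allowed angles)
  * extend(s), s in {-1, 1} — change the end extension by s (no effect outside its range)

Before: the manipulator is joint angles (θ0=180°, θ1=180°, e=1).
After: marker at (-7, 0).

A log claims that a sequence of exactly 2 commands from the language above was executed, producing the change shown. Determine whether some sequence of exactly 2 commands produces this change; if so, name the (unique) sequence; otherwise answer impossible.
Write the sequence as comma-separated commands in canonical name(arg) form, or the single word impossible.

rotate(1, 90), rotate(1, 90)

begin: joint angles (θ0=180°, θ1=180°, e=1)
1. rotate(1, 90) → joint angles (θ0=180°, θ1=270°, e=1)
2. rotate(1, 90) → joint angles (θ0=180°, θ1=0°, e=1)
no other 2-command option fits: unique.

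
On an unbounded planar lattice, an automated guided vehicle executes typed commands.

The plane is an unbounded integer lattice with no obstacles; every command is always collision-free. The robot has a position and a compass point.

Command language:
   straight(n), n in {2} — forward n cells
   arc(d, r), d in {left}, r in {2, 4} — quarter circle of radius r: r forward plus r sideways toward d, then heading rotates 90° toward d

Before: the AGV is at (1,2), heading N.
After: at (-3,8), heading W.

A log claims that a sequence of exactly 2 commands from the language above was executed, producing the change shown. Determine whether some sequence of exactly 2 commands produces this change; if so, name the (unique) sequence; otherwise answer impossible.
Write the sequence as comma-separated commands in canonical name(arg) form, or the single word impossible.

straight(2), arc(left, 4)

key: order matters: swapping straight(2) and arc(left, 4) lands elsewhere
start: at (1,2), heading N
t=1 straight(2) ⇒ at (1,4), heading N
t=2 arc(left, 4) ⇒ at (-3,8), heading W
uniquely the one of 9 2-step routes that fits.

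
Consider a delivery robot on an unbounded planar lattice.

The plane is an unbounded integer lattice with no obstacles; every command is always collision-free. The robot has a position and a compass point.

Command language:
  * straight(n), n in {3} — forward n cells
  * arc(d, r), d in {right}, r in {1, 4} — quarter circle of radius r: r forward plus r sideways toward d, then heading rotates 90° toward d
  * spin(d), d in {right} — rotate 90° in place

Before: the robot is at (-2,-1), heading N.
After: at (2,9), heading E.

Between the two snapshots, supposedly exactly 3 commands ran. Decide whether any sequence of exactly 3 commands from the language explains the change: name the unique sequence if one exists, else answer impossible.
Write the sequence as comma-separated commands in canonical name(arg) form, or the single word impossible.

key: position moved to (2,9) AND the heading swung to E — translation plus rotation needed
t0: at (-2,-1), heading N
step 1 (straight(3)): at (-2,2), heading N
step 2 (straight(3)): at (-2,5), heading N
step 3 (arc(right, 4)): at (2,9), heading E
no rival 3-sequence matches.

straight(3), straight(3), arc(right, 4)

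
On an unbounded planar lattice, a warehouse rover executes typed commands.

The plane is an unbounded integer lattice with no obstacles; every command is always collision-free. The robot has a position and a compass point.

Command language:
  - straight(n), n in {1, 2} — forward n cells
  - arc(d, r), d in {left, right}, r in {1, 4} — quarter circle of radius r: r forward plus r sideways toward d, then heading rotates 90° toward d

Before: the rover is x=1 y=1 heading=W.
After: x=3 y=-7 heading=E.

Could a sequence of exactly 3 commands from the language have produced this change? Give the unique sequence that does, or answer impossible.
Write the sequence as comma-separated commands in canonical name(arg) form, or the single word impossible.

arc(left, 4), arc(left, 4), straight(2)

key: cell and facing (now E) both changed — the 3 commands mix motion and turning
initial: x=1 y=1 heading=W
t=1 arc(left, 4) ⇒ x=-3 y=-3 heading=S
t=2 arc(left, 4) ⇒ x=1 y=-7 heading=E
t=3 straight(2) ⇒ x=3 y=-7 heading=E
no rival 3-sequence matches.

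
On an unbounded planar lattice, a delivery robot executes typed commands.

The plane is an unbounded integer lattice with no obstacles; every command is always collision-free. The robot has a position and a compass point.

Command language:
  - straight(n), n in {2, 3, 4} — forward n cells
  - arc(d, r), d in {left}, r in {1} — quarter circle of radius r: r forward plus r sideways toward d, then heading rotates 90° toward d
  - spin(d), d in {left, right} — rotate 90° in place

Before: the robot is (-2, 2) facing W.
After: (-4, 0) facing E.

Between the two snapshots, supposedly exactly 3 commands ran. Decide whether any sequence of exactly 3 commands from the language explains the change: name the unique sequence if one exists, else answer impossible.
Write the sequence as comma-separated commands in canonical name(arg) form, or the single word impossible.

straight(2), arc(left, 1), arc(left, 1)

key: order matters: swapping straight(2) and arc(left, 1) lands elsewhere
start: (-2, 2) facing W
[1] after straight(2): (-4, 2) facing W
[2] after arc(left, 1): (-5, 1) facing S
[3] after arc(left, 1): (-4, 0) facing E
no other 3-command option fits: unique.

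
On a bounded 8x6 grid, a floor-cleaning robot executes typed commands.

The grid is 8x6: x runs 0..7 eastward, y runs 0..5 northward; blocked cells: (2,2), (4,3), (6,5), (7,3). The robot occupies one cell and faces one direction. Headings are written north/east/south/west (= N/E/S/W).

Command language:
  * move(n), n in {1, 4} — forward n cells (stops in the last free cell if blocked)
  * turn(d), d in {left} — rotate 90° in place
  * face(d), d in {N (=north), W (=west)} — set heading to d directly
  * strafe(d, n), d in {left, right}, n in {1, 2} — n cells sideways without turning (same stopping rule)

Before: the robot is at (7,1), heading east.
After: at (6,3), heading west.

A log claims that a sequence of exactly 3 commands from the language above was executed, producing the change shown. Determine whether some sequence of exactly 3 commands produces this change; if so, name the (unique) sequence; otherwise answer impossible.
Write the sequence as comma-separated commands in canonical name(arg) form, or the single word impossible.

face(W), move(1), strafe(right, 2)

key: running strafe(right, 2) before face(W) would end elsewhere — order is forced
initial: at (7,1), heading east
step 1 (face(W)): at (7,1), heading west
step 2 (move(1)): at (6,1), heading west
step 3 (strafe(right, 2)): at (6,3), heading west
uniquely the one of 729 3-step routes that fits.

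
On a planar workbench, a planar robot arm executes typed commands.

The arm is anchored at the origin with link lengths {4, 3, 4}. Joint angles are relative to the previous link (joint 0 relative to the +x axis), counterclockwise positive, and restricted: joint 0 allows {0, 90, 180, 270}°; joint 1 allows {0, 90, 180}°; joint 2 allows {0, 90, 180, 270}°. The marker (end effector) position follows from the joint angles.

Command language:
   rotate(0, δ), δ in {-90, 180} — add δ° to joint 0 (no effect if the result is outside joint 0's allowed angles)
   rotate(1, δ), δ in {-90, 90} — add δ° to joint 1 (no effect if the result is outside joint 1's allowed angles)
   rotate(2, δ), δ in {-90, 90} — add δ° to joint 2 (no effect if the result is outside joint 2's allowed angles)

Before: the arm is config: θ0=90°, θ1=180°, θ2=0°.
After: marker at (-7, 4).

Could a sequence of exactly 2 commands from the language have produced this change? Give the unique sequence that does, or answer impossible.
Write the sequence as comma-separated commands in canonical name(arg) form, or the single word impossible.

rotate(1, 90), rotate(1, -90)

key: order matters: swapping rotate(1, 90) and rotate(1, -90) lands elsewhere
initial: config: θ0=90°, θ1=180°, θ2=0°
step 1 (rotate(1, 90)): config: θ0=90°, θ1=180°, θ2=0°
step 2 (rotate(1, -90)): config: θ0=90°, θ1=90°, θ2=0°
uniquely the one of 36 2-step routes that fits.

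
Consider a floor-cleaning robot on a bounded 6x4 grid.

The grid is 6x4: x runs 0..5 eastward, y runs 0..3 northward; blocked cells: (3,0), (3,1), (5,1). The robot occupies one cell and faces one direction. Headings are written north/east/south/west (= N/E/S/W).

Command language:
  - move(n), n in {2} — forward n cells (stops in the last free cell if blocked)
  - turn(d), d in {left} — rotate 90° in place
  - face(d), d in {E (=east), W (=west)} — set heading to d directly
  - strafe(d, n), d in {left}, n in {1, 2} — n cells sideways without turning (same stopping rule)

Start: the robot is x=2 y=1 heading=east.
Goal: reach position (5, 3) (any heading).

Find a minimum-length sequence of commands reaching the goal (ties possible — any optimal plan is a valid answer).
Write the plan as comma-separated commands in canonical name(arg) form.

from: x=2 y=1 heading=east
step 1 (strafe(left, 2)): x=2 y=3 heading=east
step 2 (move(2)): x=4 y=3 heading=east
step 3 (move(2)): x=5 y=3 heading=east
shorter routes all fall short; 3 is best.

strafe(left, 2), move(2), move(2)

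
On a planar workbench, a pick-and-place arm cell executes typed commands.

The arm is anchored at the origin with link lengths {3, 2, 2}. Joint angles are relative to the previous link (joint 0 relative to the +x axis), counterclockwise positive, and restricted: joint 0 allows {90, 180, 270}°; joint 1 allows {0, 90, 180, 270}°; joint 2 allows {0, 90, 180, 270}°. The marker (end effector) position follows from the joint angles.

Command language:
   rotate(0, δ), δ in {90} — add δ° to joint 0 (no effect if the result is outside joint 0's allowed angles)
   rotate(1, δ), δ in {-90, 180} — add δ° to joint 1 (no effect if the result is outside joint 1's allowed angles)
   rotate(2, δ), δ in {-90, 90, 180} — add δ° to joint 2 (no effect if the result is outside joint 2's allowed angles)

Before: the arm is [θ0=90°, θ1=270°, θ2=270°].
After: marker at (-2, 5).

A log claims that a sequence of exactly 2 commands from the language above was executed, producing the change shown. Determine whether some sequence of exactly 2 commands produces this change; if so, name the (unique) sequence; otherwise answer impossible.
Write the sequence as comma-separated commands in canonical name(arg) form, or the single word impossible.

rotate(1, -90), rotate(1, -90)

start: [θ0=90°, θ1=270°, θ2=270°]
1. rotate(1, -90) → [θ0=90°, θ1=180°, θ2=270°]
2. rotate(1, -90) → [θ0=90°, θ1=90°, θ2=270°]
no rival 2-sequence matches.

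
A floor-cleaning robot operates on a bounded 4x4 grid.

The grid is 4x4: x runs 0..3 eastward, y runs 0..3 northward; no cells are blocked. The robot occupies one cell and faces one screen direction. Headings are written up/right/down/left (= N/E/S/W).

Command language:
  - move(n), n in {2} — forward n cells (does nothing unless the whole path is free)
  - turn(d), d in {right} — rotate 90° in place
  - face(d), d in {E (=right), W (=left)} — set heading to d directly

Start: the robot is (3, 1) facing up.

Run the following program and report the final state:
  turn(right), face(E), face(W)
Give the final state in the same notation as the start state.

(3, 1) facing left

start: (3, 1) facing up
1. turn(right) → (3, 1) facing right
2. face(E) → (3, 1) facing right
3. face(W) → (3, 1) facing left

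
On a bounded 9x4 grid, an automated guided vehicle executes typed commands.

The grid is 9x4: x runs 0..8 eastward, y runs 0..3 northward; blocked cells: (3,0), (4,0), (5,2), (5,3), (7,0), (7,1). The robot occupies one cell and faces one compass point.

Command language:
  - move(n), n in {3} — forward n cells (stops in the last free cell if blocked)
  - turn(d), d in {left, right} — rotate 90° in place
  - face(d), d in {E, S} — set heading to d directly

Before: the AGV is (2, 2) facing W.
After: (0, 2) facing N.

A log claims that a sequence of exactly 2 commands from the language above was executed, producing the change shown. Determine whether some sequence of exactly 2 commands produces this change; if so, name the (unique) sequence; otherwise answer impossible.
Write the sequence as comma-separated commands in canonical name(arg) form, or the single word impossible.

key: move(3) runs into the grid edge before its full distance
t0: (2, 2) facing W
[1] after move(3): (0, 2) facing W
[2] after turn(right): (0, 2) facing N
uniquely the one of 25 2-step routes that fits.

move(3), turn(right)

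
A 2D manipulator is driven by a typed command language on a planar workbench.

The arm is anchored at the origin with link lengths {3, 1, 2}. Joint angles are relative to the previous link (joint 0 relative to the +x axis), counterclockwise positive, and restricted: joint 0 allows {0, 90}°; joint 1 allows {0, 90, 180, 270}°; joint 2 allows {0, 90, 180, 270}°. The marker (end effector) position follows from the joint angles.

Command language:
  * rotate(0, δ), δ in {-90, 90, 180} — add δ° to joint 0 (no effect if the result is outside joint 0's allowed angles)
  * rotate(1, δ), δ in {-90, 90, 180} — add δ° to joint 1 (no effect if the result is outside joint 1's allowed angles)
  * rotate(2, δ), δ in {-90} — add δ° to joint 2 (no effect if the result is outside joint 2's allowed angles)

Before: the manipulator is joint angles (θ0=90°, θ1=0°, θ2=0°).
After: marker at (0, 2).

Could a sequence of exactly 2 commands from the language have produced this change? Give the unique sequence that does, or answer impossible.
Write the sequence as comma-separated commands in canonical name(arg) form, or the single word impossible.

t0: joint angles (θ0=90°, θ1=0°, θ2=0°)
[1] after rotate(2, -90): joint angles (θ0=90°, θ1=0°, θ2=270°)
[2] after rotate(2, -90): joint angles (θ0=90°, θ1=0°, θ2=180°)
uniquely the one of 49 2-step routes that fits.

rotate(2, -90), rotate(2, -90)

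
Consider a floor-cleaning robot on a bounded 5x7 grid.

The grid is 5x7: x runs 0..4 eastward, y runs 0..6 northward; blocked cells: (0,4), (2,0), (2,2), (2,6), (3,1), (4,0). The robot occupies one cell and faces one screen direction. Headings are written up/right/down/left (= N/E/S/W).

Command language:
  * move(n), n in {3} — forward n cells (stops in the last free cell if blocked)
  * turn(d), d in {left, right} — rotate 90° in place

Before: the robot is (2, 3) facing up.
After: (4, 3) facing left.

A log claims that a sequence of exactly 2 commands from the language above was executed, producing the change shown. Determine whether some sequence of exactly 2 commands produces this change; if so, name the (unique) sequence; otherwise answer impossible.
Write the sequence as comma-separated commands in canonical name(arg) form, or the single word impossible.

impossible

checked all 2-command options: none fits.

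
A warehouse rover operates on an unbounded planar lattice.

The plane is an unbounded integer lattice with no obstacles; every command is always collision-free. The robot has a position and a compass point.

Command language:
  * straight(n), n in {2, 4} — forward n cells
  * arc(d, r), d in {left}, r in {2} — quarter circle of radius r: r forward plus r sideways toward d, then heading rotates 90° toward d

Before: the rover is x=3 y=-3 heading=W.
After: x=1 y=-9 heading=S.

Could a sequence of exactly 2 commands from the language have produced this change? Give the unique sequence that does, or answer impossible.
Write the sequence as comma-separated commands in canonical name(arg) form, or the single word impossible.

arc(left, 2), straight(4)

key: cell and facing (now S) both changed — the 2 commands mix motion and turning
start: x=3 y=-3 heading=W
[1] after arc(left, 2): x=1 y=-5 heading=S
[2] after straight(4): x=1 y=-9 heading=S
no other 2-command option fits: unique.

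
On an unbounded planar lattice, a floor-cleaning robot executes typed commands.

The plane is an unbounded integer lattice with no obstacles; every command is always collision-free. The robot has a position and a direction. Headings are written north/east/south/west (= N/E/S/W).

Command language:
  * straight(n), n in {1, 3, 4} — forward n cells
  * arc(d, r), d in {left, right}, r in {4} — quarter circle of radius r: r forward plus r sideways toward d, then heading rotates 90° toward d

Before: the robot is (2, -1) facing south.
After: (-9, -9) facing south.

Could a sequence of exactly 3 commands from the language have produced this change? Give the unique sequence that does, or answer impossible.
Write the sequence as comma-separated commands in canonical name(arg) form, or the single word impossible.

key: still facing S at the end — net rotation zero over 3 steps
initial: (2, -1) facing south
t=1 arc(right, 4) ⇒ (-2, -5) facing west
t=2 straight(3) ⇒ (-5, -5) facing west
t=3 arc(left, 4) ⇒ (-9, -9) facing south
all 125 alternatives checked — unique.

arc(right, 4), straight(3), arc(left, 4)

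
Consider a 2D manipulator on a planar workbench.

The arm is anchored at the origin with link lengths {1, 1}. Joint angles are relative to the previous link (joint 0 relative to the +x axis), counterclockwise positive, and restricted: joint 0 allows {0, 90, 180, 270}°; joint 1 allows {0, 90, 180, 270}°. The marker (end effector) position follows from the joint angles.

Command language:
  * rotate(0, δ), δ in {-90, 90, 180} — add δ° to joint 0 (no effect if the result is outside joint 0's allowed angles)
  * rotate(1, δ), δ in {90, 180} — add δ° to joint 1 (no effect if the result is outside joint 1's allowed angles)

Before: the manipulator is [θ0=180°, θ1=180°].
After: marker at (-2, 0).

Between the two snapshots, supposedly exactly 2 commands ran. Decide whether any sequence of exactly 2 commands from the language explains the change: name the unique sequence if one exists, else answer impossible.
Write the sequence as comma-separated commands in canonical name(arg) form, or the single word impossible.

t0: [θ0=180°, θ1=180°]
step 1 (rotate(1, 90)): [θ0=180°, θ1=270°]
step 2 (rotate(1, 90)): [θ0=180°, θ1=0°]
uniquely the one of 25 2-step routes that fits.

rotate(1, 90), rotate(1, 90)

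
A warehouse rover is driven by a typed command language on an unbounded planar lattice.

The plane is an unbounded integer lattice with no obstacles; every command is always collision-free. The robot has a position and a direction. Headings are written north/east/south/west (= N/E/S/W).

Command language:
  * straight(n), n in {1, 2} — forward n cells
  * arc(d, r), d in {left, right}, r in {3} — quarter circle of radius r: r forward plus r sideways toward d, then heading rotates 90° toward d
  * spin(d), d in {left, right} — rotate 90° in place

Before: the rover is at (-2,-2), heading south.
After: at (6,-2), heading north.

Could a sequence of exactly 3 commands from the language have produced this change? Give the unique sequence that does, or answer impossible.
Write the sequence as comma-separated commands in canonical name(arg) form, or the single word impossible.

arc(left, 3), straight(2), arc(left, 3)

key: cell and facing (now N) both changed — the 3 commands mix motion and turning
begin: at (-2,-2), heading south
1. arc(left, 3) → at (1,-5), heading east
2. straight(2) → at (3,-5), heading east
3. arc(left, 3) → at (6,-2), heading north
no rival 3-sequence matches.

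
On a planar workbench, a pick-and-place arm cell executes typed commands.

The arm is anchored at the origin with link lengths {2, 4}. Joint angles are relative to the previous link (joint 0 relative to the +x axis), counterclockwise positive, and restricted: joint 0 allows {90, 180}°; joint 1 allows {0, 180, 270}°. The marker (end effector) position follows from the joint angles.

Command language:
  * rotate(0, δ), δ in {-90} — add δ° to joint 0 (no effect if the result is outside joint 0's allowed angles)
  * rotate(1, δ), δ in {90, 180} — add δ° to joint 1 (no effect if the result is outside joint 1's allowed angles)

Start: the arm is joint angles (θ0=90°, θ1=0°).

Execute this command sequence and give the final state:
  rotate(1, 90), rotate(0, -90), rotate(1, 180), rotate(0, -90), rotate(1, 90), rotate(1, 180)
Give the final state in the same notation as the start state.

from: joint angles (θ0=90°, θ1=0°)
[1] after rotate(1, 90): joint angles (θ0=90°, θ1=0°)
[2] after rotate(0, -90): joint angles (θ0=90°, θ1=0°)
[3] after rotate(1, 180): joint angles (θ0=90°, θ1=180°)
[4] after rotate(0, -90): joint angles (θ0=90°, θ1=180°)
[5] after rotate(1, 90): joint angles (θ0=90°, θ1=270°)
[6] after rotate(1, 180): joint angles (θ0=90°, θ1=270°)

joint angles (θ0=90°, θ1=270°)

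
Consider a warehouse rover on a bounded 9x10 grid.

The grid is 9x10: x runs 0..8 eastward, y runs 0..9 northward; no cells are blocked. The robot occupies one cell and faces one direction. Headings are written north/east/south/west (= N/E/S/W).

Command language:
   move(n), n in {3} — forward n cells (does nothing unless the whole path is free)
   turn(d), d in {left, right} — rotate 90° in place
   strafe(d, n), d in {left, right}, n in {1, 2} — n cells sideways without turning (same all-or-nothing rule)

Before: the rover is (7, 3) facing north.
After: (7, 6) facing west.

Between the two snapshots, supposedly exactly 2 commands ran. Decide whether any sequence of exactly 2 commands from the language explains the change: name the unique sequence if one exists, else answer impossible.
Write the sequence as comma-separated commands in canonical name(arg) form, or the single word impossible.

key: position moved to (7,6) AND the heading swung to W — translation plus rotation needed
from: (7, 3) facing north
[1] after move(3): (7, 6) facing north
[2] after turn(left): (7, 6) facing west
all 49 alternatives checked — unique.

move(3), turn(left)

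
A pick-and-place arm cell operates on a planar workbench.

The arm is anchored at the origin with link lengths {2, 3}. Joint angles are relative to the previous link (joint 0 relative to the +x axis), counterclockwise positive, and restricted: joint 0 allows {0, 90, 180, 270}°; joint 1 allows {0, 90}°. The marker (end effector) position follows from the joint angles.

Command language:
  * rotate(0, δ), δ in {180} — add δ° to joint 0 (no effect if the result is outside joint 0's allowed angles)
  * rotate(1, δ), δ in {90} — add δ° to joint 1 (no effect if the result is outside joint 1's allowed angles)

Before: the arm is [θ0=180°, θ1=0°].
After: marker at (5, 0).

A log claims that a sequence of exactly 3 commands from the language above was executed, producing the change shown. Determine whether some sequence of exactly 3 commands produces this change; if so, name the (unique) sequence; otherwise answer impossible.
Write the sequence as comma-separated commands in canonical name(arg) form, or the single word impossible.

from: [θ0=180°, θ1=0°]
step 1 (rotate(0, 180)): [θ0=0°, θ1=0°]
step 2 (rotate(0, 180)): [θ0=180°, θ1=0°]
step 3 (rotate(0, 180)): [θ0=0°, θ1=0°]
all 8 alternatives checked — unique.

rotate(0, 180), rotate(0, 180), rotate(0, 180)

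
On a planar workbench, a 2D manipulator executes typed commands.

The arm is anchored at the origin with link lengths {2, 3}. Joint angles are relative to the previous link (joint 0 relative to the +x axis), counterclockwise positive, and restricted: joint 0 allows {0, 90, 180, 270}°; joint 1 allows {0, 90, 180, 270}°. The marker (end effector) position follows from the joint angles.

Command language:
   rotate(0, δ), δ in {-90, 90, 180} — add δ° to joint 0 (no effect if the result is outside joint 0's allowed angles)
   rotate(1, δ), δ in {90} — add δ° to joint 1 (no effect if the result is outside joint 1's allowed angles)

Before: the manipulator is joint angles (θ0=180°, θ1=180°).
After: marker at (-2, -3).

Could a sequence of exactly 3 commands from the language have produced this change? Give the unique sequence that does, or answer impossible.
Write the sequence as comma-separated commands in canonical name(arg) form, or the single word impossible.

rotate(1, 90), rotate(1, 90), rotate(1, 90)

start: joint angles (θ0=180°, θ1=180°)
t=1 rotate(1, 90) ⇒ joint angles (θ0=180°, θ1=270°)
t=2 rotate(1, 90) ⇒ joint angles (θ0=180°, θ1=0°)
t=3 rotate(1, 90) ⇒ joint angles (θ0=180°, θ1=90°)
no other 3-command option fits: unique.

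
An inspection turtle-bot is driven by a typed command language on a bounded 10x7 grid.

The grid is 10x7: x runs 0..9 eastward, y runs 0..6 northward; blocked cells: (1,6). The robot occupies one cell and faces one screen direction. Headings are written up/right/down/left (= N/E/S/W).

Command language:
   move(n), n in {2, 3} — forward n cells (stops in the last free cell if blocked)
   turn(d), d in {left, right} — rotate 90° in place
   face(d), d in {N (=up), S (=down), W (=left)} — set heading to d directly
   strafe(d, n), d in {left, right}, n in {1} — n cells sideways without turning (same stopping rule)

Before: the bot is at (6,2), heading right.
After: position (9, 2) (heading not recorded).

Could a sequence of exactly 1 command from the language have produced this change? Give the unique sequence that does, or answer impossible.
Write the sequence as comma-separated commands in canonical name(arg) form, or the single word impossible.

t0: at (6,2), heading right
t=1 move(3) ⇒ at (9,2), heading right
no other 1-command option fits: unique.

move(3)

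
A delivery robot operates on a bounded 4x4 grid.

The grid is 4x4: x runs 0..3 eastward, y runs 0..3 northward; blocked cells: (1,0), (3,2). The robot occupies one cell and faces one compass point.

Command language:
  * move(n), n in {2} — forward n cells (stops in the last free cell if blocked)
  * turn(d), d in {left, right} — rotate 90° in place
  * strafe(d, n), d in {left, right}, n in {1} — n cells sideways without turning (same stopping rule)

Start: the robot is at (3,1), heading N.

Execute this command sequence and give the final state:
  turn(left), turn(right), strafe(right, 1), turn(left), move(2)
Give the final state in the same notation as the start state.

at (1,1), heading W

initial: at (3,1), heading N
step 1 (turn(left)): at (3,1), heading W
step 2 (turn(right)): at (3,1), heading N
step 3 (strafe(right, 1)): at (3,1), heading N
step 4 (turn(left)): at (3,1), heading W
step 5 (move(2)): at (1,1), heading W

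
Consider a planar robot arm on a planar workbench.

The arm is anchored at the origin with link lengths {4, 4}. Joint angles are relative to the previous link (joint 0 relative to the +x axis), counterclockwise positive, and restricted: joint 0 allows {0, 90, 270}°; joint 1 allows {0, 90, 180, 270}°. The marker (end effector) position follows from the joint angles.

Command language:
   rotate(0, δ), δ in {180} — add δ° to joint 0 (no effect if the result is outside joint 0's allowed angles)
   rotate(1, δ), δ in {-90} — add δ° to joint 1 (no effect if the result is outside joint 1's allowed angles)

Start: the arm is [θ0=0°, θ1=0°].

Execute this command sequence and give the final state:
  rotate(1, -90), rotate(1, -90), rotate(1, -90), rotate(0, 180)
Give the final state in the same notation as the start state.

from: [θ0=0°, θ1=0°]
1. rotate(1, -90) → [θ0=0°, θ1=270°]
2. rotate(1, -90) → [θ0=0°, θ1=180°]
3. rotate(1, -90) → [θ0=0°, θ1=90°]
4. rotate(0, 180) → [θ0=0°, θ1=90°]

[θ0=0°, θ1=90°]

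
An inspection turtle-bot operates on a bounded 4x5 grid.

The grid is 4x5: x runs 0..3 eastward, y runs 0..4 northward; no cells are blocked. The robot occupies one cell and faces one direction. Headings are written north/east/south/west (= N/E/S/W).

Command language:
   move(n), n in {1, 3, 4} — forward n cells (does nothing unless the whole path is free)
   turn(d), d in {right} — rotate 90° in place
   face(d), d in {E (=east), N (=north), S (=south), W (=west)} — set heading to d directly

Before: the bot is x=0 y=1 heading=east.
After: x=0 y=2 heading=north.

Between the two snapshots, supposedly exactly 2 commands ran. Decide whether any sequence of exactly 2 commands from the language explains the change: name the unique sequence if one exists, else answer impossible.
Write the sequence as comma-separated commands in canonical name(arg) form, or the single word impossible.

key: order matters: swapping face(N) and move(1) lands elsewhere
from: x=0 y=1 heading=east
t=1 face(N) ⇒ x=0 y=1 heading=north
t=2 move(1) ⇒ x=0 y=2 heading=north
uniquely the one of 64 2-step routes that fits.

face(N), move(1)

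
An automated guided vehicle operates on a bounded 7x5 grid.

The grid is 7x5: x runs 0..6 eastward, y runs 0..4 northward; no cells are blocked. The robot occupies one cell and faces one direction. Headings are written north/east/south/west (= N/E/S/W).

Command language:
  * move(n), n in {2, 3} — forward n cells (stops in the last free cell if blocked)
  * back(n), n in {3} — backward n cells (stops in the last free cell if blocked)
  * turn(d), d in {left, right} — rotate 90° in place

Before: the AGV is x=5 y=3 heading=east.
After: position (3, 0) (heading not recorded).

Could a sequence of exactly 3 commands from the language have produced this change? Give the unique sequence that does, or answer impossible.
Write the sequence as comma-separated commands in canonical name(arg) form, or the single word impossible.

impossible

checked all 3-command options: none fits.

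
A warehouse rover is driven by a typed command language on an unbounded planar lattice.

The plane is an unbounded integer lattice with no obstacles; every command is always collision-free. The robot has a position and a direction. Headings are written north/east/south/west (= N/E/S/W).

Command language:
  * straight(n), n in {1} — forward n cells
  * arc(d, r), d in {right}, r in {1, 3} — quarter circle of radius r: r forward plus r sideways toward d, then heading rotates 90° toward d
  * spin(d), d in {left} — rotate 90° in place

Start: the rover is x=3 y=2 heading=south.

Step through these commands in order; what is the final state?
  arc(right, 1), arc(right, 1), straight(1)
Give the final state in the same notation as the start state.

x=1 y=3 heading=north

begin: x=3 y=2 heading=south
step 1 (arc(right, 1)): x=2 y=1 heading=west
step 2 (arc(right, 1)): x=1 y=2 heading=north
step 3 (straight(1)): x=1 y=3 heading=north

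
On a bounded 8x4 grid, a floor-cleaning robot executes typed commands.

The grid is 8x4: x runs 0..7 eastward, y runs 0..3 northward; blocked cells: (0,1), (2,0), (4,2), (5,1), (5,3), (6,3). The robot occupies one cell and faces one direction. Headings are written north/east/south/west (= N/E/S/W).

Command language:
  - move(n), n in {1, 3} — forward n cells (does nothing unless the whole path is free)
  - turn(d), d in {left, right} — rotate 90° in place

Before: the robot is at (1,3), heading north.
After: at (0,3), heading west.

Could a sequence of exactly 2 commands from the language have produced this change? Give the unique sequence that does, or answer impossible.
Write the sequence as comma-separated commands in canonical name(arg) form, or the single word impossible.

key: position moved to (0,3) AND the heading swung to W — translation plus rotation needed
t0: at (1,3), heading north
t=1 turn(left) ⇒ at (1,3), heading west
t=2 move(1) ⇒ at (0,3), heading west
all 16 alternatives checked — unique.

turn(left), move(1)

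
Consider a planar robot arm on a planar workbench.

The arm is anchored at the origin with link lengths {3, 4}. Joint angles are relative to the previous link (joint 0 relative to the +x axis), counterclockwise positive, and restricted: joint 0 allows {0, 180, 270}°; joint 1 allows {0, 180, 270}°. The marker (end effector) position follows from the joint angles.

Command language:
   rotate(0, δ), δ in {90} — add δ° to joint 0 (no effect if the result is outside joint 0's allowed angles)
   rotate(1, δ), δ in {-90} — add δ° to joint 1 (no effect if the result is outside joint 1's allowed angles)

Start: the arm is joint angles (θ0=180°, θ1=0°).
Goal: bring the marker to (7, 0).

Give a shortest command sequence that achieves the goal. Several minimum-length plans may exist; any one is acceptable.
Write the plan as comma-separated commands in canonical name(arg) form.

start: joint angles (θ0=180°, θ1=0°)
1. rotate(0, 90) → joint angles (θ0=270°, θ1=0°)
2. rotate(0, 90) → joint angles (θ0=0°, θ1=0°)
shorter routes all fall short; 2 is best.

rotate(0, 90), rotate(0, 90)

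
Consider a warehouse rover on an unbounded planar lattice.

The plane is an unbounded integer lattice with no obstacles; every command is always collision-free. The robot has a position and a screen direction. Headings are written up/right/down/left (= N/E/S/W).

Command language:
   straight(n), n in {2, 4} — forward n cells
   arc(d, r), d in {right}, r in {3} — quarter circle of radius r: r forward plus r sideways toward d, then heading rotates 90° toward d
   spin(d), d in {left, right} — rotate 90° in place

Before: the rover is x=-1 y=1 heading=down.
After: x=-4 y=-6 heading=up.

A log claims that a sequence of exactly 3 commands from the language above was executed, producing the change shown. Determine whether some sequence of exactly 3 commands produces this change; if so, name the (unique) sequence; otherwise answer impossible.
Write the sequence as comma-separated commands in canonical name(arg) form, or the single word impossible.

key: position moved to (-4,-6) AND the heading swung to N — translation plus rotation needed
start: x=-1 y=1 heading=down
step 1 (straight(4)): x=-1 y=-3 heading=down
step 2 (arc(right, 3)): x=-4 y=-6 heading=left
step 3 (spin(right)): x=-4 y=-6 heading=up
uniquely the one of 125 3-step routes that fits.

straight(4), arc(right, 3), spin(right)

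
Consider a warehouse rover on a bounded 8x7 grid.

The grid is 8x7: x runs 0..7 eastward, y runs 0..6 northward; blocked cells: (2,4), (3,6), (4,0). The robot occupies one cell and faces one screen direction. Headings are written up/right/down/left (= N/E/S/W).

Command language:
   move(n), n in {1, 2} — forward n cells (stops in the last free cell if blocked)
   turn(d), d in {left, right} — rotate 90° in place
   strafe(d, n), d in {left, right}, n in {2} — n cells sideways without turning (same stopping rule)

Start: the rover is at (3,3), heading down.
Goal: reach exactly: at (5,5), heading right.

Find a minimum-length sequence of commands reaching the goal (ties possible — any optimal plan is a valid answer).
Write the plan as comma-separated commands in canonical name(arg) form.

strafe(left, 2), turn(left), strafe(left, 2)

t0: at (3,3), heading down
1. strafe(left, 2) → at (5,3), heading down
2. turn(left) → at (5,3), heading right
3. strafe(left, 2) → at (5,5), heading right
nothing shorter than 3 reaches the goal.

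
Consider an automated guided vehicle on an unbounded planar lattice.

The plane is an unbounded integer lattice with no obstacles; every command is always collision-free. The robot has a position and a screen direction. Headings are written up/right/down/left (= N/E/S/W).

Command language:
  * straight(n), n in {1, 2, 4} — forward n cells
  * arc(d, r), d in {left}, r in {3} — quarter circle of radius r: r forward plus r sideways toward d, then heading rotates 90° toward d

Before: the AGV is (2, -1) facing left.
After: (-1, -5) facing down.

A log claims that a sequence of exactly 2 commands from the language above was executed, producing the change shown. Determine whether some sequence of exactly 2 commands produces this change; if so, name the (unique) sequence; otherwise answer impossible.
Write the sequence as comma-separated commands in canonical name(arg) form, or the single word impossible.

arc(left, 3), straight(1)

key: order matters: swapping arc(left, 3) and straight(1) lands elsewhere
from: (2, -1) facing left
step 1 (arc(left, 3)): (-1, -4) facing down
step 2 (straight(1)): (-1, -5) facing down
uniquely the one of 16 2-step routes that fits.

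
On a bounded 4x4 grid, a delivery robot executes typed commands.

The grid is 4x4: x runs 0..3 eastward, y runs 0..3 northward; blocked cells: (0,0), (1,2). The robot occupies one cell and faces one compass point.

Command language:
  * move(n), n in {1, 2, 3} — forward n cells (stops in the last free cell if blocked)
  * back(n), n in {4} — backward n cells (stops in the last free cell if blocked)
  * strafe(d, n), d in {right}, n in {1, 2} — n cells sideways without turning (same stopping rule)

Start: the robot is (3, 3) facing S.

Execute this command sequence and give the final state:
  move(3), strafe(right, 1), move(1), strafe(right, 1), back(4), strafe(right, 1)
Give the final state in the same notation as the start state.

(0, 1) facing S

from: (3, 3) facing S
step 1 (move(3)): (3, 0) facing S
step 2 (strafe(right, 1)): (2, 0) facing S
step 3 (move(1)): (2, 0) facing S
step 4 (strafe(right, 1)): (1, 0) facing S
step 5 (back(4)): (1, 1) facing S
step 6 (strafe(right, 1)): (0, 1) facing S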